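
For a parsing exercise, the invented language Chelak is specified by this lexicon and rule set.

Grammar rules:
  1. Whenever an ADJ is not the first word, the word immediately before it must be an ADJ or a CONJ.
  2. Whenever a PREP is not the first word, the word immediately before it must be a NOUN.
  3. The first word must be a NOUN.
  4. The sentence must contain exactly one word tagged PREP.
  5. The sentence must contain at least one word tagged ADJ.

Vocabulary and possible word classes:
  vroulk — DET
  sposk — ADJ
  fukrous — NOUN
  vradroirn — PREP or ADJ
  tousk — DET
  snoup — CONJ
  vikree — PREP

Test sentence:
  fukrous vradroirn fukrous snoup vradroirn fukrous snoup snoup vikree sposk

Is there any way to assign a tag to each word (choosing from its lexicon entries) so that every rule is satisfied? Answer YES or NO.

NO

Candidates per position — 1:fukrous {NOUN}; 2:vradroirn {PREP,ADJ}; 3:fukrous {NOUN}; 4:snoup {CONJ}; 5:vradroirn {PREP,ADJ}; 6:fukrous {NOUN}; 7:snoup {CONJ}; 8:snoup {CONJ}; 9:vikree {PREP}; 10:sposk {ADJ}.
Rule 1 cannot be satisfied by any choice of tags from the lexicon.
So there is no consistent tagging.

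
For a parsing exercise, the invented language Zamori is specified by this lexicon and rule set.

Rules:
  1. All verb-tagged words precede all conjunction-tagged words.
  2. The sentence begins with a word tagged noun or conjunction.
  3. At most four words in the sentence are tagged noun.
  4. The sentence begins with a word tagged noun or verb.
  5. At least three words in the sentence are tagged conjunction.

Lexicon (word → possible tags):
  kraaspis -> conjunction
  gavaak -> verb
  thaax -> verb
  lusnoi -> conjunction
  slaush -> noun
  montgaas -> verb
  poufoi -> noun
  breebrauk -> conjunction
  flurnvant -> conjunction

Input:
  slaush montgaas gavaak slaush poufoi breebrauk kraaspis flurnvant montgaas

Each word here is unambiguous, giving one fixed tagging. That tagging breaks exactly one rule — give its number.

1

Fixed tagging: noun verb verb noun noun conjunction conjunction conjunction verb.
Rule check: R1 fails, R2 ok, R3 ok, R4 ok, R5 ok.
Only rule 1 fails.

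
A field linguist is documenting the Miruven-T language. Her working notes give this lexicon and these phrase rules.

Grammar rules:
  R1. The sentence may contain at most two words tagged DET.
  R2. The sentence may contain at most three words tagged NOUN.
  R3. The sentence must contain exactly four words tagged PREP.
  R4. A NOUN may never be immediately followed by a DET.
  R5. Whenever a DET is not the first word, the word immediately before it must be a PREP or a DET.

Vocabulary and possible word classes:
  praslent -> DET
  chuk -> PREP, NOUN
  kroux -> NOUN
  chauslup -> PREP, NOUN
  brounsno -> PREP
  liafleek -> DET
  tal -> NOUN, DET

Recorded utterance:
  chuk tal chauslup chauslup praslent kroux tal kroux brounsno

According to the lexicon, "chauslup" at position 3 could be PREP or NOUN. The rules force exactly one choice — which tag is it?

Candidates per position — 1:chuk {PREP,NOUN}; 2:tal {NOUN,DET}; 3:chauslup {PREP,NOUN}; 4:chauslup {PREP,NOUN}; 5:praslent {DET}; 6:kroux {NOUN}; 7:tal {NOUN,DET}; 8:kroux {NOUN}; 9:brounsno {PREP}.
At position 1, choosing NOUN makes rule 3 impossible to satisfy; hence PREP.
At position 3, choosing NOUN makes rule 3 impossible to satisfy; hence PREP.
At position 4, choosing NOUN makes rule 3 impossible to satisfy; hence PREP.
At position 7, choosing DET makes rule 4 impossible to satisfy; hence NOUN.
At position 2, choosing NOUN makes rule 2 impossible to satisfy; hence DET.
The only consistent sequence is: PREP DET PREP PREP DET NOUN NOUN NOUN PREP.
Rule-by-rule: rule 1 ok; rule 2 ok; rule 3 ok; rule 4 ok; rule 5 ok.

PREP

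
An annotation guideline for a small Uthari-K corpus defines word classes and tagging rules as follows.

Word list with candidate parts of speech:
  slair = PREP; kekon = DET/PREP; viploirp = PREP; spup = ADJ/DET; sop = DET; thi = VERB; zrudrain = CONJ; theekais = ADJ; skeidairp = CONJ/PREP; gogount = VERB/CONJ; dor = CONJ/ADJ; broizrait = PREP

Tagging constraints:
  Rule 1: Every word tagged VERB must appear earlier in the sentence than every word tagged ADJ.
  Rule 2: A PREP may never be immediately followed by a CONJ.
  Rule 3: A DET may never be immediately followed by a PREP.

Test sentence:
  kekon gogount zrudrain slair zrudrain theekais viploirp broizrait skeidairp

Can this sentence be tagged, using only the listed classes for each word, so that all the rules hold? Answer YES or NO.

NO

Candidates per position — 1:kekon {DET,PREP}; 2:gogount {VERB,CONJ}; 3:zrudrain {CONJ}; 4:slair {PREP}; 5:zrudrain {CONJ}; 6:theekais {ADJ}; 7:viploirp {PREP}; 8:broizrait {PREP}; 9:skeidairp {CONJ,PREP}.
Rule 2 cannot be satisfied by any choice of tags from the lexicon.
So there is no consistent tagging.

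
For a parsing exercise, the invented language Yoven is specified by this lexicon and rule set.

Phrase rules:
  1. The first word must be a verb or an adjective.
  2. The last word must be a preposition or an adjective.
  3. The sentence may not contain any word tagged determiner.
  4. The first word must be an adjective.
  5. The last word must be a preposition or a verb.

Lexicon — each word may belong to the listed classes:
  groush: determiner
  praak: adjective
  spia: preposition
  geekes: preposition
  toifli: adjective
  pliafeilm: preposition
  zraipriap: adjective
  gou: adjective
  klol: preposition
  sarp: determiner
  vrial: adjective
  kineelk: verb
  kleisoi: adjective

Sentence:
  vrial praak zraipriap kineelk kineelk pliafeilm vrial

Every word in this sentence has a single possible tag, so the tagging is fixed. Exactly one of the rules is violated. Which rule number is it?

5

Fixed tagging: adjective adjective adjective verb verb preposition adjective.
Checking each rule: R1 ok, R2 ok, R3 ok, R4 ok, R5 fails.
Only rule 5 fails.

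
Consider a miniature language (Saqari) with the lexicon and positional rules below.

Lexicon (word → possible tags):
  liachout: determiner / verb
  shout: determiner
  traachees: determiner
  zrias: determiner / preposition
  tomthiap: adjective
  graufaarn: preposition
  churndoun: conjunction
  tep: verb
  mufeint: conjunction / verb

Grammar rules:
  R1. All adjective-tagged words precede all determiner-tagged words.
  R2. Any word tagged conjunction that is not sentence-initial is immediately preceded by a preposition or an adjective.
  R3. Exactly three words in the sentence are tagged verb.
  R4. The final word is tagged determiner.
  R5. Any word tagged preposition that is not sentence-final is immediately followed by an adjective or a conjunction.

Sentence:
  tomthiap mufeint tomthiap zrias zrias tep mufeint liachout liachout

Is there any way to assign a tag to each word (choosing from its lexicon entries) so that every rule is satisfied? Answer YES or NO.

YES

Candidates per position — 1:tomthiap {adjective}; 2:mufeint {conjunction,verb}; 3:tomthiap {adjective}; 4:zrias {determiner,preposition}; 5:zrias {determiner,preposition}; 6:tep {verb}; 7:mufeint {conjunction,verb}; 8:liachout {determiner,verb}; 9:liachout {determiner,verb}.
One satisfying assignment: adjective verb adjective determiner determiner verb verb determiner determiner.
Checking: rule 1 holds; rule 2 holds; rule 3 holds; rule 4 holds; rule 5 holds.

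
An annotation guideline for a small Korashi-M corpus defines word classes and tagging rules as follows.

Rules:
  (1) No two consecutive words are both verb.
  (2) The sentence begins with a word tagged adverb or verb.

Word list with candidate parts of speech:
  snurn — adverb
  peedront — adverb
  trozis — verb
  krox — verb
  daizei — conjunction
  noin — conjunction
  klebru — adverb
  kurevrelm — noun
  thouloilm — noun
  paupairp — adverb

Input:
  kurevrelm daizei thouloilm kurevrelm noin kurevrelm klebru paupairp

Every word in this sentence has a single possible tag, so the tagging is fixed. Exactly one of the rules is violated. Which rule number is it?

2

Fixed tagging: noun conjunction noun noun conjunction noun adverb adverb.
Checking each rule: R1 ✓, R2 ✗.
Only rule 2 fails.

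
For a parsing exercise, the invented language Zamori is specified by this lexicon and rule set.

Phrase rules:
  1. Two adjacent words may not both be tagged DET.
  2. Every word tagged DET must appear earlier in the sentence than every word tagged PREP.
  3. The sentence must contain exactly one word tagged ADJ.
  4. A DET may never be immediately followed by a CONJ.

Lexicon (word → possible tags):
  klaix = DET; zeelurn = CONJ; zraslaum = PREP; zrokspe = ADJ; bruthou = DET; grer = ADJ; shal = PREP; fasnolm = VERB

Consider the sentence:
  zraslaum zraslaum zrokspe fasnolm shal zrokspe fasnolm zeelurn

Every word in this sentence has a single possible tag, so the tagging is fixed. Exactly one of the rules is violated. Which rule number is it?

Fixed tagging: PREP PREP ADJ VERB PREP ADJ VERB CONJ.
Checking each rule: R1 pass, R2 pass, R3 fail, R4 pass.
Only rule 3 fails.

3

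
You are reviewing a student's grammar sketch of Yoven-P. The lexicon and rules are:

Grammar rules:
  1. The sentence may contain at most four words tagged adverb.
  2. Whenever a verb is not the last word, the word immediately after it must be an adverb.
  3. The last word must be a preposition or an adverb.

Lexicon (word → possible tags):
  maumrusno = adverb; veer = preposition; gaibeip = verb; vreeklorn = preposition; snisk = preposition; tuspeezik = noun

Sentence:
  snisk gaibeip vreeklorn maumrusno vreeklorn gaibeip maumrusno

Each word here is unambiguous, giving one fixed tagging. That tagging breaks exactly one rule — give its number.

2

Fixed tagging: preposition verb preposition adverb preposition verb adverb.
Checking each rule: R1 holds, R2 violated, R3 holds.
Only rule 2 fails.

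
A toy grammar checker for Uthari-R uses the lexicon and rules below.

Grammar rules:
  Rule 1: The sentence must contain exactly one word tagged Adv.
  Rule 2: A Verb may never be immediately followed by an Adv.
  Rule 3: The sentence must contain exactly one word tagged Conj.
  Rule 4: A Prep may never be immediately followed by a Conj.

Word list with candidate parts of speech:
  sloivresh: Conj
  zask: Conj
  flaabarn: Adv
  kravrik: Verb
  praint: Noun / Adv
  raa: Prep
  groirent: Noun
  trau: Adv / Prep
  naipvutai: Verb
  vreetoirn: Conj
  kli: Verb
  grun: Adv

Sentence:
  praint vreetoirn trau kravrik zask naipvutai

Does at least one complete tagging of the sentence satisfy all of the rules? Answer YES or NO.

Candidates per position — 1:praint {Noun,Adv}; 2:vreetoirn {Conj}; 3:trau {Adv,Prep}; 4:kravrik {Verb}; 5:zask {Conj}; 6:naipvutai {Verb}.
Rule 3 cannot be satisfied by any choice of tags from the lexicon.
So there is no consistent tagging.

NO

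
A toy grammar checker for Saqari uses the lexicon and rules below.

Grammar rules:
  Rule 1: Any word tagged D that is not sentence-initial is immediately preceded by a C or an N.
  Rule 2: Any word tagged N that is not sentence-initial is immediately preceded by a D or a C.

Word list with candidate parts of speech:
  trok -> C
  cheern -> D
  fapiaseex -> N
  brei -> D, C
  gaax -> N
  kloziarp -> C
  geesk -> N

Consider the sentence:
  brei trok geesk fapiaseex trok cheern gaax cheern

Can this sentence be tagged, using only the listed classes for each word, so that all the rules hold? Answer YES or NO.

Candidates per position — 1:brei {D,C}; 2:trok {C}; 3:geesk {N}; 4:fapiaseex {N}; 5:trok {C}; 6:cheern {D}; 7:gaax {N}; 8:cheern {D}.
Rule 2 cannot be satisfied by any choice of tags from the lexicon.
So there is no consistent tagging.

NO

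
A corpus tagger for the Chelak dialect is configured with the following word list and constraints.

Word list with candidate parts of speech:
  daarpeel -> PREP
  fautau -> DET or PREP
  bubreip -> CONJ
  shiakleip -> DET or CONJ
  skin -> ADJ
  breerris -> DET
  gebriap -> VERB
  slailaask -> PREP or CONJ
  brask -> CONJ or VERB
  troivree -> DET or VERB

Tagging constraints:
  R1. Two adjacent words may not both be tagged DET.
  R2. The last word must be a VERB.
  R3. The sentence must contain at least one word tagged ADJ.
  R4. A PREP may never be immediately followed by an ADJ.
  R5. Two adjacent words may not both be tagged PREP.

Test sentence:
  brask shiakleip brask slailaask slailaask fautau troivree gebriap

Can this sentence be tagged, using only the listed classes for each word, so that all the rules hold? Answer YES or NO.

Candidates per position — 1:brask {CONJ,VERB}; 2:shiakleip {DET,CONJ}; 3:brask {CONJ,VERB}; 4:slailaask {PREP,CONJ}; 5:slailaask {PREP,CONJ}; 6:fautau {DET,PREP}; 7:troivree {DET,VERB}; 8:gebriap {VERB}.
Rule 3 cannot be satisfied by any choice of tags from the lexicon.
So there is no consistent tagging.

NO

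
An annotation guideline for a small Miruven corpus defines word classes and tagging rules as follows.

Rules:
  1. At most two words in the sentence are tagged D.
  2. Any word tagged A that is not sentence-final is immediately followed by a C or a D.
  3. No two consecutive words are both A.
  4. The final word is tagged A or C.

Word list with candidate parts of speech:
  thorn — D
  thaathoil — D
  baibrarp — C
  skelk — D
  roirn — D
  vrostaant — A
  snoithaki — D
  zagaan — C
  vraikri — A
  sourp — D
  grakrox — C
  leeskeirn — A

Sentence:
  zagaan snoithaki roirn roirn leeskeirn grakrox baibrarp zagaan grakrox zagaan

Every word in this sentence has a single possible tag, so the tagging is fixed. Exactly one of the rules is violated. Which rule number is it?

Fixed tagging: C D D D A C C C C C.
Applying the rules: R1 fails, R2 ok, R3 ok, R4 ok.
Only rule 1 fails.

1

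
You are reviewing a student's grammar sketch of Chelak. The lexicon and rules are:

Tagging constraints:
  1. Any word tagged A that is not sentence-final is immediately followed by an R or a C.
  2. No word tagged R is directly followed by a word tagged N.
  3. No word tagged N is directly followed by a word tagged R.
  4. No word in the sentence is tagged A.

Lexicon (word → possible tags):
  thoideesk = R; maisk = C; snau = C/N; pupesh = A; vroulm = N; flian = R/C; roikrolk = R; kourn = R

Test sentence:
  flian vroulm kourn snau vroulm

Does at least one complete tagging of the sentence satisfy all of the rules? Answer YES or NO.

Candidates per position — 1:flian {R,C}; 2:vroulm {N}; 3:kourn {R}; 4:snau {C,N}; 5:vroulm {N}.
Rule 3 cannot be satisfied by any choice of tags from the lexicon.
So there is no consistent tagging.

NO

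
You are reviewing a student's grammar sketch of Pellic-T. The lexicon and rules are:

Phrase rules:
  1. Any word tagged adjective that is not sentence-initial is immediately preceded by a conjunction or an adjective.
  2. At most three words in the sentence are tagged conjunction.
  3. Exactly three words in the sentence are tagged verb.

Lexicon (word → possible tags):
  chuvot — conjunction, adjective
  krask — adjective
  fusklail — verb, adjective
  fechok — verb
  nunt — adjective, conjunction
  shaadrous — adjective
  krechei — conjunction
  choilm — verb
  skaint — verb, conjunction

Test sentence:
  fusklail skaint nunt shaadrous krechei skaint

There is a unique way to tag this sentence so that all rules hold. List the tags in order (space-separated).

Candidates per position — 1:fusklail {verb,adjective}; 2:skaint {verb,conjunction}; 3:nunt {adjective,conjunction}; 4:shaadrous {adjective}; 5:krechei {conjunction}; 6:skaint {verb,conjunction}.
If word 1 were adjective, no tagging could satisfy rule 3; so word 1 is verb.
If word 2 were conjunction, no tagging could satisfy rule 3; so word 2 is verb.
If word 3 were adjective, no tagging could satisfy rule 1; so word 3 is conjunction.
If word 6 were conjunction, no tagging could satisfy rule 3; so word 6 is verb.
The unique satisfying tagging is: verb verb conjunction adjective conjunction verb.
Verifying each rule — rule 1 ✓; rule 2 ✓; rule 3 ✓.

verb verb conjunction adjective conjunction verb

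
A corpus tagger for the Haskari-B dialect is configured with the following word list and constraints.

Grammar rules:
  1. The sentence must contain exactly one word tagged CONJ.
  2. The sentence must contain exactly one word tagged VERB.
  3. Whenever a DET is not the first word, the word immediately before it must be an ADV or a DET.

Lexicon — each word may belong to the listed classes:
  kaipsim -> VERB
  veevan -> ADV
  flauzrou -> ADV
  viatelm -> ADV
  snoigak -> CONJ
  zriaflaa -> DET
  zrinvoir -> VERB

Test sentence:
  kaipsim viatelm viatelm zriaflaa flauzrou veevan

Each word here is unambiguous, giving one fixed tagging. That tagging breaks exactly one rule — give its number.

1

Fixed tagging: VERB ADV ADV DET ADV ADV.
Applying the rules: R1 fail, R2 pass, R3 pass.
Only rule 1 fails.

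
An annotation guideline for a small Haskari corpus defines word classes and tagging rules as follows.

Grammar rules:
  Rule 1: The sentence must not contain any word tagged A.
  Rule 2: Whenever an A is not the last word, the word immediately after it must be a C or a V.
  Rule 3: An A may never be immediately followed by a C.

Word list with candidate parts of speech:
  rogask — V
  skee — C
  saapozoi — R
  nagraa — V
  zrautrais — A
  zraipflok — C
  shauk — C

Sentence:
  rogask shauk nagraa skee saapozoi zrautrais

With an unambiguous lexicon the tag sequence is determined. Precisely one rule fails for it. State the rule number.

Fixed tagging: V C V C R A.
Rule check: R1 violated, R2 holds, R3 holds.
Only rule 1 fails.

1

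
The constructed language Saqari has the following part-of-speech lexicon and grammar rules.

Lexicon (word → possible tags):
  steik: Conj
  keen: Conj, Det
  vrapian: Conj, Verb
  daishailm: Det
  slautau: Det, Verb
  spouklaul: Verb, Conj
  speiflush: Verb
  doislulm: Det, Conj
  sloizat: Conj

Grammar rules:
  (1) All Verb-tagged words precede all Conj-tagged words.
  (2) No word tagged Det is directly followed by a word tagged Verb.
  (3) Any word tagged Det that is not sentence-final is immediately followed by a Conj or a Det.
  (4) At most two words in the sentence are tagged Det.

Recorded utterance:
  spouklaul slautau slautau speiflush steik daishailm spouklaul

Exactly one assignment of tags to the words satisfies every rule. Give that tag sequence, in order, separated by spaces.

Verb Verb Verb Verb Conj Det Conj

Candidates per position — 1:spouklaul {Verb,Conj}; 2:slautau {Det,Verb}; 3:slautau {Det,Verb}; 4:speiflush {Verb}; 5:steik {Conj}; 6:daishailm {Det}; 7:spouklaul {Verb,Conj}.
Position 1: Conj is ruled out by rule 1; that leaves Verb.
Position 2: Det is ruled out by rule 2; that leaves Verb.
Position 3: Det is ruled out by rule 2; that leaves Verb.
Position 7: Verb is ruled out by rule 1; that leaves Conj.
The only consistent sequence is: Verb Verb Verb Verb Conj Det Conj.
Verifying each rule — rule 1 ok; rule 2 ok; rule 3 ok; rule 4 ok.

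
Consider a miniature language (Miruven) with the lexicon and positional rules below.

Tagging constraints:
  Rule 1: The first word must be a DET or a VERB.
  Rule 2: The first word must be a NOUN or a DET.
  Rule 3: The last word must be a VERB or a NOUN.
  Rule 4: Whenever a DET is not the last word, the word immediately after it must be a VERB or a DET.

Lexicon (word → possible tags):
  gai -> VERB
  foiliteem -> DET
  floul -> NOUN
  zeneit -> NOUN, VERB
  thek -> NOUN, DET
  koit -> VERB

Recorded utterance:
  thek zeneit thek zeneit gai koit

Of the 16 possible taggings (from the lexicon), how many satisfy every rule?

Candidates per position — 1:thek {NOUN,DET}; 2:zeneit {NOUN,VERB}; 3:thek {NOUN,DET}; 4:zeneit {NOUN,VERB}; 5:gai {VERB}; 6:koit {VERB}.
There are 16 candidate sequences in total.
The sequences that satisfy every rule: DET VERB NOUN NOUN VERB VERB; DET VERB NOUN VERB VERB VERB; DET VERB DET VERB VERB VERB.
Count = 3.

3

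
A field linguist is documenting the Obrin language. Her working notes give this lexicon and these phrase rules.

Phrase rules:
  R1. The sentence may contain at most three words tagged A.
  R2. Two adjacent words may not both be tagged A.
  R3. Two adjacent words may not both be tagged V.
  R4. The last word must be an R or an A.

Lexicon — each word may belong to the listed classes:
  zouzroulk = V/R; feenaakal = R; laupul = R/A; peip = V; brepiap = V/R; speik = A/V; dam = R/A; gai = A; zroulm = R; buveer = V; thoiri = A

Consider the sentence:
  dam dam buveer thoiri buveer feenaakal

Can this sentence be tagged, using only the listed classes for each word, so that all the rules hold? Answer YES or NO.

YES

Candidates per position — 1:dam {R,A}; 2:dam {R,A}; 3:buveer {V}; 4:thoiri {A}; 5:buveer {V}; 6:feenaakal {R}.
One satisfying assignment: A R V A V R.
Check: rule 1 holds; rule 2 holds; rule 3 holds; rule 4 holds.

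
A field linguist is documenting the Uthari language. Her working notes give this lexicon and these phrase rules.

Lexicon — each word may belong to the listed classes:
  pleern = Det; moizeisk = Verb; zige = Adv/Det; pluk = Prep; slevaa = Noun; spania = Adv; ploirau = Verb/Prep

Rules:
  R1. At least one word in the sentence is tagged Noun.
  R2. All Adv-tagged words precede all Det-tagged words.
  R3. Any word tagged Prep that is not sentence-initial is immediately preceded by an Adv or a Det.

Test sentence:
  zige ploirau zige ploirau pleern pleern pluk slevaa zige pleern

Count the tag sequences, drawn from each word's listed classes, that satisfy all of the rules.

12

Candidates per position — 1:zige {Adv,Det}; 2:ploirau {Verb,Prep}; 3:zige {Adv,Det}; 4:ploirau {Verb,Prep}; 5:pleern {Det}; 6:pleern {Det}; 7:pluk {Prep}; 8:slevaa {Noun}; 9:zige {Adv,Det}; 10:pleern {Det}.
There are 32 candidate sequences in total.
Checking each against the rules leaves 12 sequences.
Count = 12.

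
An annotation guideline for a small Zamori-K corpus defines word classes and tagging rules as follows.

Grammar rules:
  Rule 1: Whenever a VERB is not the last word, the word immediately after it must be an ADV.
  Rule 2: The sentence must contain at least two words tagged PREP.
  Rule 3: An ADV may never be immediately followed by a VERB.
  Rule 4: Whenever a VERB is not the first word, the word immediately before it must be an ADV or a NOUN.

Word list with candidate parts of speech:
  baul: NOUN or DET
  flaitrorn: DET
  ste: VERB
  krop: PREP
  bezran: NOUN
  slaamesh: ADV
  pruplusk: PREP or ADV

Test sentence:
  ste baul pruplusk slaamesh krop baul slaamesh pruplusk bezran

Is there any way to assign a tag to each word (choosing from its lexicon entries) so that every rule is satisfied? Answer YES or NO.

Candidates per position — 1:ste {VERB}; 2:baul {NOUN,DET}; 3:pruplusk {PREP,ADV}; 4:slaamesh {ADV}; 5:krop {PREP}; 6:baul {NOUN,DET}; 7:slaamesh {ADV}; 8:pruplusk {PREP,ADV}; 9:bezran {NOUN}.
Rule 1 cannot be satisfied by any choice of tags from the lexicon.
So there is no consistent tagging.

NO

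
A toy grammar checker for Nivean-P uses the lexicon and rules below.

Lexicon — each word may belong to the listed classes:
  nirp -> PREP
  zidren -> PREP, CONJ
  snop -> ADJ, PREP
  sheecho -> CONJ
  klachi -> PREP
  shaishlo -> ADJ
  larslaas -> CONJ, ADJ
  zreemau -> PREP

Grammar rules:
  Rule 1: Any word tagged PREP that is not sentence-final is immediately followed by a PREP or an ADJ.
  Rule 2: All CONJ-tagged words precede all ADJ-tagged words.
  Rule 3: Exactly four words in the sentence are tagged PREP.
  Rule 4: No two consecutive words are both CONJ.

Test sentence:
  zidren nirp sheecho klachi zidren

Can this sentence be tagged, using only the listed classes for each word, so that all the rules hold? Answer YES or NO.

Candidates per position — 1:zidren {PREP,CONJ}; 2:nirp {PREP}; 3:sheecho {CONJ}; 4:klachi {PREP}; 5:zidren {PREP,CONJ}.
Rule 1 cannot be satisfied by any choice of tags from the lexicon.
So there is no consistent tagging.

NO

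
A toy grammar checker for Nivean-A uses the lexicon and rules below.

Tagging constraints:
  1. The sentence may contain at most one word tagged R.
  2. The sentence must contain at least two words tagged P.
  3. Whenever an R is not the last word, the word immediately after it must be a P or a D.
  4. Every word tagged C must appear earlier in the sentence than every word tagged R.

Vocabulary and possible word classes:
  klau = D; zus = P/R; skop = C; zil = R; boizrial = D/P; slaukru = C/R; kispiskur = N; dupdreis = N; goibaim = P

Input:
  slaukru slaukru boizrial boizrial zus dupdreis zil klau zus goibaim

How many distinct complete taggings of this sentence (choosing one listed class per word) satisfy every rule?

4

Candidates per position — 1:slaukru {C,R}; 2:slaukru {C,R}; 3:boizrial {D,P}; 4:boizrial {D,P}; 5:zus {P,R}; 6:dupdreis {N}; 7:zil {R}; 8:klau {D}; 9:zus {P,R}; 10:goibaim {P}.
There are 64 candidate sequences in total.
The sequences that satisfy every rule: C C D D P N R D P P; C C D P P N R D P P; C C P D P N R D P P; C C P P P N R D P P.
Count = 4.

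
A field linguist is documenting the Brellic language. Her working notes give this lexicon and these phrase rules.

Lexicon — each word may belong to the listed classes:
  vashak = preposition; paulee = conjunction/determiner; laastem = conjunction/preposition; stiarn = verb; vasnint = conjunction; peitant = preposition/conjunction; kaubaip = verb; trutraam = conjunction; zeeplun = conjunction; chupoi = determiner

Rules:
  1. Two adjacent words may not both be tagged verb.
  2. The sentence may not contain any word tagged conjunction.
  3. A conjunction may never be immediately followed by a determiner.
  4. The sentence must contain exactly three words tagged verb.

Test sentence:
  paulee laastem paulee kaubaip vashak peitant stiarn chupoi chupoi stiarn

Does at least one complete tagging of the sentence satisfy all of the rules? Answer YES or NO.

YES

Candidates per position — 1:paulee {conjunction,determiner}; 2:laastem {conjunction,preposition}; 3:paulee {conjunction,determiner}; 4:kaubaip {verb}; 5:vashak {preposition}; 6:peitant {preposition,conjunction}; 7:stiarn {verb}; 8:chupoi {determiner}; 9:chupoi {determiner}; 10:stiarn {verb}.
One satisfying assignment: determiner preposition determiner verb preposition preposition verb determiner determiner verb.
Rule-by-rule: rule 1 ✓; rule 2 ✓; rule 3 ✓; rule 4 ✓.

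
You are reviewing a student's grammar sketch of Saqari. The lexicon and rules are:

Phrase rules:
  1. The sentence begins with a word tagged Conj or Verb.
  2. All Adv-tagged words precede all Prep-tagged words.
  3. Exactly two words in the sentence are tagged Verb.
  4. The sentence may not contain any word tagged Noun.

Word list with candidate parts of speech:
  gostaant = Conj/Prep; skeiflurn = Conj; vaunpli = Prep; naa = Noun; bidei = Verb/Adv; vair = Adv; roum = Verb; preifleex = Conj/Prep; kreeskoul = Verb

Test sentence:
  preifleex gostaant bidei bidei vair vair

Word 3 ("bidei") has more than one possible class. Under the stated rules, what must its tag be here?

Candidates per position — 1:preifleex {Conj,Prep}; 2:gostaant {Conj,Prep}; 3:bidei {Verb,Adv}; 4:bidei {Verb,Adv}; 5:vair {Adv}; 6:vair {Adv}.
At position 1, choosing Prep makes rule 1 impossible to satisfy; hence Conj.
At position 2, choosing Prep makes rule 2 impossible to satisfy; hence Conj.
At position 3, choosing Adv makes rule 3 impossible to satisfy; hence Verb.
At position 4, choosing Adv makes rule 3 impossible to satisfy; hence Verb.
The only consistent sequence is: Conj Conj Verb Verb Adv Adv.
Checking: rule 1 ok; rule 2 ok; rule 3 ok; rule 4 ok.

Verb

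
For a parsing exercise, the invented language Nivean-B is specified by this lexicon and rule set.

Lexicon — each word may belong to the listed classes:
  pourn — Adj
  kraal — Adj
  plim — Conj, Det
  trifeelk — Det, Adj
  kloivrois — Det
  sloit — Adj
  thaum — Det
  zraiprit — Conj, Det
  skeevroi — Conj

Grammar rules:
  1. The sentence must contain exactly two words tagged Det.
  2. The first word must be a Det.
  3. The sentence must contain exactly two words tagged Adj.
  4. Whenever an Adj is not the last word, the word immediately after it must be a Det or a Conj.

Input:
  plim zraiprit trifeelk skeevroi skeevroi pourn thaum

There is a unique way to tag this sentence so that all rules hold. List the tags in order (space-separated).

Det Conj Adj Conj Conj Adj Det

Candidates per position — 1:plim {Conj,Det}; 2:zraiprit {Conj,Det}; 3:trifeelk {Det,Adj}; 4:skeevroi {Conj}; 5:skeevroi {Conj}; 6:pourn {Adj}; 7:thaum {Det}.
If word 1 were Conj, no tagging could satisfy rule 2; so word 1 is Det.
If word 2 were Det, no tagging could satisfy rule 1; so word 2 is Conj.
If word 3 were Det, no tagging could satisfy rule 1; so word 3 is Adj.
The only consistent sequence is: Det Conj Adj Conj Conj Adj Det.
Rule-by-rule: rule 1 ✓; rule 2 ✓; rule 3 ✓; rule 4 ✓.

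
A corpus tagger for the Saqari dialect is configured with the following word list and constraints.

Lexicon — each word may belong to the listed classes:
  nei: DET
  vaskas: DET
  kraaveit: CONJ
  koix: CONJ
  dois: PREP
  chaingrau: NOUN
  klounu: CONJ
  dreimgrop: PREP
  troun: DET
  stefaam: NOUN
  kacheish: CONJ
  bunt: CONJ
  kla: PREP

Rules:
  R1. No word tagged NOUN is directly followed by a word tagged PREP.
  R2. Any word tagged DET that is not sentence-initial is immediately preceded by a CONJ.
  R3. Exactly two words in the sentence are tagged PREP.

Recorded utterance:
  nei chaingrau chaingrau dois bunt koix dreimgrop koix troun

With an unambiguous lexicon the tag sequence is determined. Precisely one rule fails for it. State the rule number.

Fixed tagging: DET NOUN NOUN PREP CONJ CONJ PREP CONJ DET.
Checking each rule: R1 fail, R2 pass, R3 pass.
Only rule 1 fails.

1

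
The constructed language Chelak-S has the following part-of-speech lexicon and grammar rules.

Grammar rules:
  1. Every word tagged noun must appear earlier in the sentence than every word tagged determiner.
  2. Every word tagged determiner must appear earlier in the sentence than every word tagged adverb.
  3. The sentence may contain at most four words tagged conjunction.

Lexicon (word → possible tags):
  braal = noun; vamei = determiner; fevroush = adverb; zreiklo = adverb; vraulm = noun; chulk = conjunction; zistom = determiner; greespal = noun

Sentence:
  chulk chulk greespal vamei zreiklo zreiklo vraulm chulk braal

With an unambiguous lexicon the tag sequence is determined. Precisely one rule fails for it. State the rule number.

1

Fixed tagging: conjunction conjunction noun determiner adverb adverb noun conjunction noun.
Checking each rule: R1 violated, R2 holds, R3 holds.
Only rule 1 fails.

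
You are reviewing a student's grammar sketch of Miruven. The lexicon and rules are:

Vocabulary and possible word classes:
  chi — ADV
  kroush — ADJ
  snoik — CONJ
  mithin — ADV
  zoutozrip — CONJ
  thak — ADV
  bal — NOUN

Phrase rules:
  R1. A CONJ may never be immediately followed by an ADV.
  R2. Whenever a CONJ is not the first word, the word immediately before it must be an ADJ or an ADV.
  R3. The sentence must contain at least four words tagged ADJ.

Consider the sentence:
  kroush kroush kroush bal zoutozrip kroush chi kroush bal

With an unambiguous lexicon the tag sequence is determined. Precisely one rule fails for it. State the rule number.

Fixed tagging: ADJ ADJ ADJ NOUN CONJ ADJ ADV ADJ NOUN.
Checking each rule: R1 ok, R2 fails, R3 ok.
Only rule 2 fails.

2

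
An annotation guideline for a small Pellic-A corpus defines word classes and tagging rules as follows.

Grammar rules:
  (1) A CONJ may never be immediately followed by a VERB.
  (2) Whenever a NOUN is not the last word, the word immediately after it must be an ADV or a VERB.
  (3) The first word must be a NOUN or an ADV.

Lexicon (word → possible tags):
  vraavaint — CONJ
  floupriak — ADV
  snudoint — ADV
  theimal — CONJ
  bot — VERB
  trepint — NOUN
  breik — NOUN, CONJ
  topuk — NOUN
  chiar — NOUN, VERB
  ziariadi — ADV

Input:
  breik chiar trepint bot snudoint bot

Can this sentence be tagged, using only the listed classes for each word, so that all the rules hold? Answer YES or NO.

Candidates per position — 1:breik {NOUN,CONJ}; 2:chiar {NOUN,VERB}; 3:trepint {NOUN}; 4:bot {VERB}; 5:snudoint {ADV}; 6:bot {VERB}.
One satisfying assignment: NOUN VERB NOUN VERB ADV VERB.
Checking: rule 1 ✓; rule 2 ✓; rule 3 ✓.

YES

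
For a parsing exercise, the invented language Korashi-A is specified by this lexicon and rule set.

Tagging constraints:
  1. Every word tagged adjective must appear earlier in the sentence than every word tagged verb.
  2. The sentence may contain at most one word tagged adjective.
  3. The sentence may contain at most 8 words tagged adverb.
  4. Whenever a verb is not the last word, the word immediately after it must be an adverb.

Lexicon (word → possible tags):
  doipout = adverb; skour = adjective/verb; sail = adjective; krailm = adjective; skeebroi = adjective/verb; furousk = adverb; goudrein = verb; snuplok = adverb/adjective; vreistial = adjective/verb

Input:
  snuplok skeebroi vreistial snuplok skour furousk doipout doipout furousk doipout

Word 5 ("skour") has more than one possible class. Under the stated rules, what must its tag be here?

Candidates per position — 1:snuplok {adverb,adjective}; 2:skeebroi {adjective,verb}; 3:vreistial {adjective,verb}; 4:snuplok {adverb,adjective}; 5:skour {adjective,verb}; 6:furousk {adverb}; 7:doipout {adverb}; 8:doipout {adverb}; 9:furousk {adverb}; 10:doipout {adverb}.
Position 2: tagging it verb would leave rule 4 unsatisfiable, so it must be adjective.
Position 3: tagging it adjective would leave rule 2 unsatisfiable, so it must be verb.
Position 4: tagging it adjective would leave rule 1 unsatisfiable, so it must be adverb.
Position 5: tagging it adjective would leave rule 1 unsatisfiable, so it must be verb.
Position 1: tagging it adjective would leave rule 2 unsatisfiable, so it must be adverb.
That leaves exactly one tagging: adverb adjective verb adverb verb adverb adverb adverb adverb adverb.
Checking: rule 1 holds; rule 2 holds; rule 3 holds; rule 4 holds.

verb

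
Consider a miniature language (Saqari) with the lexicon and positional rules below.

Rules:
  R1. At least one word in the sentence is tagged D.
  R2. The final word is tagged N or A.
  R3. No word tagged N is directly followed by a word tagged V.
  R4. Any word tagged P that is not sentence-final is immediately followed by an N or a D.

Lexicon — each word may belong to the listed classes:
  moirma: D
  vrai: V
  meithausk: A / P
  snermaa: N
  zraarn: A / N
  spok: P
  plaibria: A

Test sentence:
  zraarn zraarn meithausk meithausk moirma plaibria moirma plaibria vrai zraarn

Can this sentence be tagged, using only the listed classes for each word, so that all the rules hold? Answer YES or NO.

Candidates per position — 1:zraarn {A,N}; 2:zraarn {A,N}; 3:meithausk {A,P}; 4:meithausk {A,P}; 5:moirma {D}; 6:plaibria {A}; 7:moirma {D}; 8:plaibria {A}; 9:vrai {V}; 10:zraarn {A,N}.
One satisfying assignment: N N A A D A D A V A.
Check: rule 1 satisfied; rule 2 satisfied; rule 3 satisfied; rule 4 satisfied.

YES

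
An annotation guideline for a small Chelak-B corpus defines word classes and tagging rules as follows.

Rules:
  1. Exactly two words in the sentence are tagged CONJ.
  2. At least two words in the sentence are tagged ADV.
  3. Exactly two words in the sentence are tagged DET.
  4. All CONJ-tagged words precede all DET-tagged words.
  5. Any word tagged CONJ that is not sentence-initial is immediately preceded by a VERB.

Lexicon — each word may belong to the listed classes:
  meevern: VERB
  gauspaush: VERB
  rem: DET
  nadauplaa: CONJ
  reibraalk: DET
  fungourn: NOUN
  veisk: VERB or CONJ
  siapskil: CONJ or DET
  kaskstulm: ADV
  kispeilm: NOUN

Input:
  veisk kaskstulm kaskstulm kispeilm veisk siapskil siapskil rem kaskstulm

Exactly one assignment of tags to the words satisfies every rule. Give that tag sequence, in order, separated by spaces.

Candidates per position — 1:veisk {VERB,CONJ}; 2:kaskstulm {ADV}; 3:kaskstulm {ADV}; 4:kispeilm {NOUN}; 5:veisk {VERB,CONJ}; 6:siapskil {CONJ,DET}; 7:siapskil {CONJ,DET}; 8:rem {DET}; 9:kaskstulm {ADV}.
If word 5 were CONJ, no tagging could satisfy rule 5; so word 5 is VERB.
If word 7 were CONJ, no tagging could satisfy rule 5; so word 7 is DET.
If word 1 were VERB, no tagging could satisfy rule 1; so word 1 is CONJ.
If word 6 were DET, no tagging could satisfy rule 1; so word 6 is CONJ.
The unique satisfying tagging is: CONJ ADV ADV NOUN VERB CONJ DET DET ADV.
Verifying each rule — rule 1 ✓; rule 2 ✓; rule 3 ✓; rule 4 ✓; rule 5 ✓.

CONJ ADV ADV NOUN VERB CONJ DET DET ADV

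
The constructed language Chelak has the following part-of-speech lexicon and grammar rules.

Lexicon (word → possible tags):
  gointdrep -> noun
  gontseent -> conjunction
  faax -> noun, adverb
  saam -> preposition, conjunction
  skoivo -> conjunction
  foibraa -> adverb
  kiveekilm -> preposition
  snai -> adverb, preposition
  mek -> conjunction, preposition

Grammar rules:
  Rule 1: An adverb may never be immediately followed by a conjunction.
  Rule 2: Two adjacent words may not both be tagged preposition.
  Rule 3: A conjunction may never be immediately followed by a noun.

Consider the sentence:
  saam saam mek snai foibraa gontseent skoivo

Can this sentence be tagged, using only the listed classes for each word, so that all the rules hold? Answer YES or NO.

NO

Candidates per position — 1:saam {preposition,conjunction}; 2:saam {preposition,conjunction}; 3:mek {conjunction,preposition}; 4:snai {adverb,preposition}; 5:foibraa {adverb}; 6:gontseent {conjunction}; 7:skoivo {conjunction}.
Rule 1 cannot be satisfied by any choice of tags from the lexicon.
So there is no consistent tagging.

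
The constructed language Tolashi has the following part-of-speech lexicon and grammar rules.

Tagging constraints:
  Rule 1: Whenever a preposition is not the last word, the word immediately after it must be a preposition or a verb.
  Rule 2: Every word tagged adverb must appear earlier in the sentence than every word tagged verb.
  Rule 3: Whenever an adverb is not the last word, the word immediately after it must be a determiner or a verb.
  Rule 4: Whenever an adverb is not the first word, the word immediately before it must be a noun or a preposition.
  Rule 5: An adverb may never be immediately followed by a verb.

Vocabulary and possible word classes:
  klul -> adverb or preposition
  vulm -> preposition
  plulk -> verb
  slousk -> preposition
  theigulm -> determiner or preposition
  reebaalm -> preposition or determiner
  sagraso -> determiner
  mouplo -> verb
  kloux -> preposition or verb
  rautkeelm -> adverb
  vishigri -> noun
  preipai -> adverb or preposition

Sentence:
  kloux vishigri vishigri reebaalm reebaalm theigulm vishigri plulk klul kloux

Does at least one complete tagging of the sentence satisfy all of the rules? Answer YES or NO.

YES

Candidates per position — 1:kloux {preposition,verb}; 2:vishigri {noun}; 3:vishigri {noun}; 4:reebaalm {preposition,determiner}; 5:reebaalm {preposition,determiner}; 6:theigulm {determiner,preposition}; 7:vishigri {noun}; 8:plulk {verb}; 9:klul {adverb,preposition}; 10:kloux {preposition,verb}.
One satisfying assignment: verb noun noun determiner determiner determiner noun verb preposition preposition.
Check: rule 1 satisfied; rule 2 satisfied; rule 3 satisfied; rule 4 satisfied; rule 5 satisfied.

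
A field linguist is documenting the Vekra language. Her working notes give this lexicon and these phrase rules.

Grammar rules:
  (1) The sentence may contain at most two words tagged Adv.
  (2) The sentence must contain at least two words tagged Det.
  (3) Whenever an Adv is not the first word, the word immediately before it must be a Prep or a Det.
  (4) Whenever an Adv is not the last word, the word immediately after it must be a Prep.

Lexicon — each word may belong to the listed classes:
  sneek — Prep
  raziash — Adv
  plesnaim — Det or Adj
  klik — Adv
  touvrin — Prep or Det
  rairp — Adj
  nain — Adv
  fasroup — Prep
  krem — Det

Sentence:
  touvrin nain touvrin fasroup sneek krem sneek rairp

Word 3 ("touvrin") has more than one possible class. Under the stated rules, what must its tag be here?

Candidates per position — 1:touvrin {Prep,Det}; 2:nain {Adv}; 3:touvrin {Prep,Det}; 4:fasroup {Prep}; 5:sneek {Prep}; 6:krem {Det}; 7:sneek {Prep}; 8:rairp {Adj}.
Position 3: tagging it Det would leave rule 4 unsatisfiable, so it must be Prep.
Position 1: tagging it Prep would leave rule 2 unsatisfiable, so it must be Det.
The unique satisfying tagging is: Det Adv Prep Prep Prep Det Prep Adj.
Check: rule 1 satisfied; rule 2 satisfied; rule 3 satisfied; rule 4 satisfied.

Prep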